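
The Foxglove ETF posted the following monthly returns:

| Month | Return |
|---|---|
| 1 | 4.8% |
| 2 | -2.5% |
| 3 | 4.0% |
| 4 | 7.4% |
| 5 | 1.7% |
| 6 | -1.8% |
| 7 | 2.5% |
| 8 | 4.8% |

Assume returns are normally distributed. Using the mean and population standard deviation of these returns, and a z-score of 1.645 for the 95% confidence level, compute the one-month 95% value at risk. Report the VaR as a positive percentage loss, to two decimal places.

r̄ = (4.8 − 2.5 + 4 + 7.4 + 1.7 − 1.8 + 2.5 + 4.8) / 8 = 2.6125%
Σ(r − r̄)² = (4.8 − 2.6125)² + (-2.5 − 2.6125)² + (4 − 2.6125)² + … = 80.8688
σ = √[80.8688 / 8] = 3.1794%
VaR = −(r̄ − z·σ) = −(2.6125 − 1.645 × 3.1794) = −(-2.6176) = 2.6176%

2.62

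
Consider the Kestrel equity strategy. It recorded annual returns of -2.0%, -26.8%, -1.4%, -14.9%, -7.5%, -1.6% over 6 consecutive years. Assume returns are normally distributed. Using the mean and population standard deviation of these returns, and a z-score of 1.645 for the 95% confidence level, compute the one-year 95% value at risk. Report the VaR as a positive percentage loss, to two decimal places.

24.28

μ = (-2 − 26.8 − 1.4 − 14.9 − 7.5 − 1.6) / 6 = -54.20 / 6 = -9.0333%
Σ(r − μ)² = (-2 − (-9.0333))² + (-26.8 − (-9.0333))² + … = 515.4133
σ = √[515.4133 / 6] = 9.2683%
VaR = −(μ − z·σ) = −(-9.0333 − 1.645 × 9.2683) = −(-24.2797) = 24.2797%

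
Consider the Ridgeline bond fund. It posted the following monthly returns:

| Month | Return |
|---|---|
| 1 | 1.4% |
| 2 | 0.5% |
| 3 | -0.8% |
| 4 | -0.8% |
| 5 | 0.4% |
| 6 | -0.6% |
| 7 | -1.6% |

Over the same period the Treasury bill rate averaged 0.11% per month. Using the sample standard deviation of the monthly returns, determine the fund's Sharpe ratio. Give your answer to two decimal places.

Mean return μ = -1.50 / 7 = -0.2143%
Sample std dev = √[6.2486 / 6] = 1.0205%
Sharpe = (μ − rf) / σ = (-0.2143 − 0.11) / 1.0205 = -0.3243 / 1.0205 = -0.3178

-0.32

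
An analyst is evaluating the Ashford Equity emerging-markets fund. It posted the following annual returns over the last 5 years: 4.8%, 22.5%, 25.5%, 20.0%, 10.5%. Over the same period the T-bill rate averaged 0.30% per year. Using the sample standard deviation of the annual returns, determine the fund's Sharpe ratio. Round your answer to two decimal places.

1.88

r̄ = (4.8 + 22.5 + 25.5 + 20 + 10.5) / 5 = 83.30 / 5 = 16.6600%
Sample std dev = √[302.0120 / 4] = 8.6892%
Sharpe = (r̄ − rf) / σ = (16.6600 − 0.3) / 8.6892 = 16.3600 / 8.6892 = 1.8828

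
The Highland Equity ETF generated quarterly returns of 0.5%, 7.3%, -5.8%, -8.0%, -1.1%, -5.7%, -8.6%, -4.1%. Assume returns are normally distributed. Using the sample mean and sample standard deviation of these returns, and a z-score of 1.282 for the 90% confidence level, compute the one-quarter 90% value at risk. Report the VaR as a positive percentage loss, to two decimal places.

9.94

Mean return μ = -25.50 / 8 = -3.1875%
Σ(r − μ)² = 194.3688; sample σ = √(194.3688/7) = 5.2694%
VaR = −(μ − z·σ) = −(-3.1875 − 1.282 × 5.2694) = −(-9.9429) = 9.9429%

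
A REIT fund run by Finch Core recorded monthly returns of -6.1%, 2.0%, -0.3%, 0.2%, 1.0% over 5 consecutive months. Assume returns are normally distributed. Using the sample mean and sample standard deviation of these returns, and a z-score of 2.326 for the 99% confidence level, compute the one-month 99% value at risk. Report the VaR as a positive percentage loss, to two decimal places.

Mean return r̄ = -3.20 / 5 = -0.6400%
Σ(r − r̄)² = 40.2920; sample σ = √(40.2920/4) = 3.1738%
VaR = −(r̄ − z·σ) = −(-0.6400 − 2.326 × 3.1738) = −(-8.0223) = 8.0223%

8.02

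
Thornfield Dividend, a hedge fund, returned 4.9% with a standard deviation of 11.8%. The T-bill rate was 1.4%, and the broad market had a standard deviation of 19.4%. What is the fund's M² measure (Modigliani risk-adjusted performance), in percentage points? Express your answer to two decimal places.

7.15

Sharpe = (Rp − Rf) / σp = (4.9% − 1.4%) / 11.8% = 0.2966
M² = Rf + Sharpe × σm = 1.4% + 0.2966 × 19.4% = 7.1540%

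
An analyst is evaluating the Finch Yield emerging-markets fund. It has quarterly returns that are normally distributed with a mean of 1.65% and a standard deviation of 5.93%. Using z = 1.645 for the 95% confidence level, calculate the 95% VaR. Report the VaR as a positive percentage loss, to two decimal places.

VaR (as % loss) = −(μ − z·σ) = −(1.65% − 1.645 × 5.93%) = −(-8.10485%) = 8.10485%

8.10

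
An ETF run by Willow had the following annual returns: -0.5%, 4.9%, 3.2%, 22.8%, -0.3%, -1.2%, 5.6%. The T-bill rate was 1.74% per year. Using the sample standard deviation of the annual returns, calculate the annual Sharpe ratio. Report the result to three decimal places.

0.382

r̄ = (-0.5 + 4.9 + 3.2 + 22.8 − 0.3 − 1.2 + 5.6) / 7 = 34.50 / 7 = 4.9286%
Sample σ = √[Σ(r − r̄)² / 6] = √[417.1943 / 6] = √69.5324 = 8.3386%
Sharpe = (r̄ − rf) / σ = (4.9286 − 1.74) / 8.3386 = 3.1886 / 8.3386 = 0.3824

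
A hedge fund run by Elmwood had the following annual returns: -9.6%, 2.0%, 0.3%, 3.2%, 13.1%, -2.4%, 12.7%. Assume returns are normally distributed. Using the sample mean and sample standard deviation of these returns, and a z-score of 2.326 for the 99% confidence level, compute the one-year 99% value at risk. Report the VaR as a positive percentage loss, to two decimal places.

16.04

r̄ = (-9.6 + 2 + 0.3 + 3.2 + 13.1 − 2.4 + 12.7) / 7 = 2.7571%
Σ(r − r̄)² = 391.9371; sample σ = √(391.9371/6) = 8.0823%
VaR = −(r̄ − z·σ) = −(2.7571 − 2.326 × 8.0823) = −(-16.0423) = 16.0423%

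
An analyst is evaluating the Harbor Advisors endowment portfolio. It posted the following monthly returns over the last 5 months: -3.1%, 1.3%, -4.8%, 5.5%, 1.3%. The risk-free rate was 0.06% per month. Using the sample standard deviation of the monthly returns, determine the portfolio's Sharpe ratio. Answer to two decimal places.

0.00

r̄ = (-3.1 + 1.3 − 4.8 + 5.5 + 1.3) / 5 = 0.20 / 5 = 0.0400%
Σ(r − r̄)² = (-3.1 − 0.0400)² + (1.3 − 0.0400)² + (-4.8 − 0.0400)² + … = 66.2720
sample σ = √(66.2720 / 4) = √16.5680 = 4.0704%
Sharpe = (r̄ − rf) / σ = (0.0400 − 0.06) / 4.0704 = -0.0200 / 4.0704 = -0.0049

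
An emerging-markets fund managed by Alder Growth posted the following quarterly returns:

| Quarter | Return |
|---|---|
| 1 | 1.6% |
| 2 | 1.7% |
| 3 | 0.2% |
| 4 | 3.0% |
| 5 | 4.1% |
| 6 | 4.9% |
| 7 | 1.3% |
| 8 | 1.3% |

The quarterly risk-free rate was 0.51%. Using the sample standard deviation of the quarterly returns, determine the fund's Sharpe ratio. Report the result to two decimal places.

1.10

r̄ = (1.6 + 1.7 + 0.2 + 3 + 4.1 + 4.9 + 1.3 + 1.3) / 8 = 18.10 / 8 = 2.2625%
Sample σ = √[Σ(r − r̄)² / 7] = √[17.7388 / 7] = √2.5341 = 1.5919%
Sharpe = (r̄ − rf) / σ = (2.2625 − 0.51) / 1.5919 = 1.7525 / 1.5919 = 1.1009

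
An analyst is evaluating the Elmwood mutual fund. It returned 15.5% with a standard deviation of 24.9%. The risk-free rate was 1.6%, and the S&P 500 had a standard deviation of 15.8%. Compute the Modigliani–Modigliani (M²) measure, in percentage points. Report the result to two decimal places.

Sharpe = (Rp − Rf) / σp = (15.5% − 1.6%) / 24.9% = 0.5582
M² = Rf + Sharpe × σm = 1.6% + 0.5582 × 15.8% = 10.4196%

10.42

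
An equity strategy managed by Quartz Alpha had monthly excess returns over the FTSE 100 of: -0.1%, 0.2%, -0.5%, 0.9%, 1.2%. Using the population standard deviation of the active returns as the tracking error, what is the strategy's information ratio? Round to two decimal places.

μ = (-0.1 + 0.2 − 0.5 + 0.9 + 1.2) / 5 = 1.70 / 5 = 0.3400%
Σ(r − μ)² = 1.9720; population σ = √(1.9720/5) = 0.6280%
IR = μ / tracking error = 0.3400 / 0.6280 = 0.5414

0.54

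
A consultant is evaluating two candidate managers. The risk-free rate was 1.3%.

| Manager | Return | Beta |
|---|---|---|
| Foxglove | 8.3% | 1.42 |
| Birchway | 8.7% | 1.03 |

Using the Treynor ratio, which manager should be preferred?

Foxglove: Treynor = (8.3% − 1.3%) / 1.42 = 4.930
Birchway: Treynor = (8.7% − 1.3%) / 1.03 = 7.184
Highest: Birchway (7.184).

Birchway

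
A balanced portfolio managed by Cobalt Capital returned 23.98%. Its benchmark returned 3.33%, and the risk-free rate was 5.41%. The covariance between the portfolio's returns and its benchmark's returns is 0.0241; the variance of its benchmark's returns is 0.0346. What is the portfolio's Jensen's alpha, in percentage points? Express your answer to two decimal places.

β = Cov / Var = 0.0241 / 0.0346 = 0.6965
E[R] = Rf + β(Rm − Rf) = 5.41% + 0.6965 × (3.33% − 5.41%) = 3.9613%
α = Rp − E[R] = 23.98% − 3.9613% = 20.0187

20.02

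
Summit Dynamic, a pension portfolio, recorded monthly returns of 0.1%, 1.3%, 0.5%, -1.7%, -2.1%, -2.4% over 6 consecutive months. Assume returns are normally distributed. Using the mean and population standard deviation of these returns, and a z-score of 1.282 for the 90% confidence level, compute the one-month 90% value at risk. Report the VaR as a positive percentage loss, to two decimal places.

r̄ = (0.1 + 1.3 + 0.5 − 1.7 − 2.1 − 2.4) / 6 = -0.7167%
Σ(r − r̄)² = (0.1 − (-0.7167))² + (1.3 − (-0.7167))² + … = 11.9283
population σ = √(11.9283 / 6) = √1.9881 = 1.4100%
VaR = −(r̄ − z·σ) = −(-0.7167 − 1.282 × 1.4100) = −(-2.5243) = 2.5243%

2.52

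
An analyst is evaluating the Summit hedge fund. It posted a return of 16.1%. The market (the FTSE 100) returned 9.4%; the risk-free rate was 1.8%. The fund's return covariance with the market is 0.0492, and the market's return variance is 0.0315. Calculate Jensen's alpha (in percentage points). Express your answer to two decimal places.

2.43

β = Cov / Var = 0.0492 / 0.0315 = 1.5619
E[R] = Rf + β(Rm − Rf) = 1.8% + 1.5619 × (9.4% − 1.8%) = 13.6704%
α = Rp − E[R] = 16.1% − 13.6704% = 2.4296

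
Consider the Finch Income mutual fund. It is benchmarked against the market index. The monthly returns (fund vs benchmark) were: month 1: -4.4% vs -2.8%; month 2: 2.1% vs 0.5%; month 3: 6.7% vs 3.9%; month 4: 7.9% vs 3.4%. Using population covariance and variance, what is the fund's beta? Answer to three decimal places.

1.782

r̄p = 3.0750%,  r̄m = 1.2500%
Cov = Σ(rp − r̄p)(rm − r̄m) / 4 = 12.7463
Var(rm) = Σ(rm − r̄m)² / 4 = 7.1525
β = Cov / Var = 12.7463 / 7.1525 = 1.7821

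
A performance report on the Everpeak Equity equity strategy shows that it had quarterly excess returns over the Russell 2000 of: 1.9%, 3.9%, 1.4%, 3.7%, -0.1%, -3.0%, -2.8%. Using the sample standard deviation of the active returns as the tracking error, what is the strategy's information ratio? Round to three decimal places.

r̄ = (1.9 + 3.9 + 1.4 + 3.7 − 0.1 − 3 − 2.8) / 7 = 0.7143%
Sample std dev = √[47.7486 / 6] = 2.8210%
IR = r̄ / tracking error = 0.7143 / 2.8210 = 0.2532

0.253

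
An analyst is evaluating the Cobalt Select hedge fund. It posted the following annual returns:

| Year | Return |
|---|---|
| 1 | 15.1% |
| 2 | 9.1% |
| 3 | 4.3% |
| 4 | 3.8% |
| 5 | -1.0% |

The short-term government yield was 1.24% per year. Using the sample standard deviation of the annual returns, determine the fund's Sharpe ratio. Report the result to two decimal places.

r̄ = (15.1 + 9.1 + 4.3 + 3.8 − 1) / 5 = 31.30 / 5 = 6.2600%
Σ(r − r̄)² = (15.1 − 6.2600)² + (9.1 − 6.2600)² + … = 148.8120
σ = √[148.8120 / 4] = 6.0994%
Sharpe = (r̄ − rf) / σ = (6.2600 − 1.24) / 6.0994 = 5.0200 / 6.0994 = 0.8230

0.82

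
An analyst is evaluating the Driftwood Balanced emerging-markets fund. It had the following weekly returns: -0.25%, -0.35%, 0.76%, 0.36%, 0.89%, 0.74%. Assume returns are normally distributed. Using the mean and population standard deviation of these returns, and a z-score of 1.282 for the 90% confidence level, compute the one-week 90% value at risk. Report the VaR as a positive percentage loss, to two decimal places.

μ = (-0.25 − 0.35 + 0.76 + 0.36 + 0.89 + 0.74) / 6 = 0.3583%
Σ(r − μ)² = (-0.25 − 0.3583)² + (-0.35 − 0.3583)² + … = 1.4615
σ = √[1.4615 / 6] = 0.4935%
VaR = −(μ − z·σ) = −(0.3583 − 1.282 × 0.4935) = −(-0.2744) = 0.2744%

0.27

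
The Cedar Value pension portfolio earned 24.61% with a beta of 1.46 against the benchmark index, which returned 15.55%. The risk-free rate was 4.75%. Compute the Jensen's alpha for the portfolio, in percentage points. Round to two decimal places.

4.09

CAPM expected return = Rf + β(Rm − Rf) = 4.75% + 1.46 × (15.55% − 4.75%) = 4.75 + 1.46 × 10.80 = 20.5180%
Jensen's α = Rp − E[R] = 24.61% − 20.5180% = 4.0920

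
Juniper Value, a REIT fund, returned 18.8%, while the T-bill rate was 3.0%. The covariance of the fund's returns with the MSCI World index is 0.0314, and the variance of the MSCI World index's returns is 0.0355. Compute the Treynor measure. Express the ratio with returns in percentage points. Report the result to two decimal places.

β = Cov / Var = 0.0314 / 0.0355 = 0.8845
Treynor = (Rp − Rf) / β = (18.8% − 3.0%) / 0.8845 = 15.80 / 0.8845 = 17.8632

17.86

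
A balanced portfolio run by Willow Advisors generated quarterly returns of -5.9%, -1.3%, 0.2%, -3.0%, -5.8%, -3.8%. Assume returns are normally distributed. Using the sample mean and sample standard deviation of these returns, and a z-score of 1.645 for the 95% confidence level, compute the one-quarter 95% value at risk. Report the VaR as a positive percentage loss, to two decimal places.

7.27

Mean return r̄ = -19.60 / 6 = -3.2667%
Sample σ = √[Σ(r − r̄)² / 5] = √[29.5933 / 5] = √5.9187 = 2.4328%
VaR = −(r̄ − z·σ) = −(-3.2667 − 1.645 × 2.4328) = −(-7.2687) = 7.2687%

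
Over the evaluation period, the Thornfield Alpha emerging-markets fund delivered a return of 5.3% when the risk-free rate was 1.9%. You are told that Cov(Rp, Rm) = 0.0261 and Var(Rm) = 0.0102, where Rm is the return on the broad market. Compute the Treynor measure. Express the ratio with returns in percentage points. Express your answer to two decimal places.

1.33

β = Cov / Var = 0.0261 / 0.0102 = 2.5588
Treynor = (Rp − Rf) / β = (5.3% − 1.9%) / 2.5588 = 3.40 / 2.5588 = 1.3287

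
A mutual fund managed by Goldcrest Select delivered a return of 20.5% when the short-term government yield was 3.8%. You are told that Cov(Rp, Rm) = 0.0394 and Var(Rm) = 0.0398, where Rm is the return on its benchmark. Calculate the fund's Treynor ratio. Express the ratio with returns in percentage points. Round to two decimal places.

16.87

β = Cov / Var = 0.0394 / 0.0398 = 0.9899
Treynor = (Rp − Rf) / β = (20.5% − 3.8%) / 0.9899 = 16.70 / 0.9899 = 16.8704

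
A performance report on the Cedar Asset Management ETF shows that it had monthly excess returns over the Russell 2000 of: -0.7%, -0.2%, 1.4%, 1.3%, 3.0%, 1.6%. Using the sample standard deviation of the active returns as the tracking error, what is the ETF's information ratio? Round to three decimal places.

r̄ = (-0.7 − 0.2 + 1.4 + 1.3 + 3 + 1.6) / 6 = 6.40 / 6 = 1.0667%
Sample std dev = √[8.9133 / 5] = 1.3352%
IR = r̄ / tracking error = 1.0667 / 1.3352 = 0.7989

0.799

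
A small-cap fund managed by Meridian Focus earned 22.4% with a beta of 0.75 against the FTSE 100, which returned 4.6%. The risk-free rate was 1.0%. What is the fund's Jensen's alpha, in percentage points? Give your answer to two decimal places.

CAPM expected return = Rf + β(Rm − Rf) = 1.0% + 0.75 × (4.6% − 1.0%) = 1 + 0.75 × 3.60 = 3.7000%
Jensen's α = Rp − E[R] = 22.4% − 3.7000% = 18.7000

18.70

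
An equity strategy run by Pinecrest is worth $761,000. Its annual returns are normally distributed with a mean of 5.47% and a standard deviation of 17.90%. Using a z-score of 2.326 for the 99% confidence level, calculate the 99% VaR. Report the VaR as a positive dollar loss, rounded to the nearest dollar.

Return at the 99% tail: μ − z·σ = 5.47% − 2.326 × 17.90% = 5.47 − 41.6354 = -36.1654%
VaR = −(-36.1654%) × $761,000 = 36.1654% × $761,000 = $275,219

$275,219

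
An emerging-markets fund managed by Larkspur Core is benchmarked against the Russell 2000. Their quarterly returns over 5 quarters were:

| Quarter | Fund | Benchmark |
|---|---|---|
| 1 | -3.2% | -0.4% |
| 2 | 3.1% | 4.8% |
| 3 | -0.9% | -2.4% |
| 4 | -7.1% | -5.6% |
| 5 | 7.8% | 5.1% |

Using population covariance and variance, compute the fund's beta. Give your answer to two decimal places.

r̄p = -0.0600%,  r̄m = 0.3000%
Cov = Σ(rp − r̄p)(rm − r̄m) / 5 = 19.5900
Var(rm) = Σ(rm − r̄m)² / 5 = 17.1760
β = Cov / Var = 19.5900 / 17.1760 = 1.1405

1.14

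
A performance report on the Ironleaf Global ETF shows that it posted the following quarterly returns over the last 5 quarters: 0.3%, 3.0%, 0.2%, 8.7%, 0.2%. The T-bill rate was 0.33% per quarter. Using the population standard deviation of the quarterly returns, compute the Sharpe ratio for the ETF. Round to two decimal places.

0.65

r̄ = (0.3 + 3 + 0.2 + 8.7 + 0.2) / 5 = 2.4800%
Population std dev = √[54.1080 / 5] = 3.2896%
Sharpe = (r̄ − rf) / σ = (2.4800 − 0.33) / 3.2896 = 2.1500 / 3.2896 = 0.6536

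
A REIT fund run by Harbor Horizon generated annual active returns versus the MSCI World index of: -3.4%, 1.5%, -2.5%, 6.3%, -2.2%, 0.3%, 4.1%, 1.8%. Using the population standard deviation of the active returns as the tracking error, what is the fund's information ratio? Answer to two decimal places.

0.23

r̄ = (-3.4 + 1.5 − 2.5 + 6.3 − 2.2 + 0.3 + 4.1 + 1.8) / 8 = 5.90 / 8 = 0.7375%
Population std dev = √[80.3788 / 8] = 3.1698%
IR = r̄ / tracking error = 0.7375 / 3.1698 = 0.2327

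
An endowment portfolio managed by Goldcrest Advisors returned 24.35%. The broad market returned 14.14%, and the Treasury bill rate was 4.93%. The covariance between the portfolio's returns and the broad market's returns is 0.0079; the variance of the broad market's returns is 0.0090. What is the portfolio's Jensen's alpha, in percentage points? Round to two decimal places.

β = Cov / Var = 0.0079 / 0.0090 = 0.8778
E[R] = Rf + β(Rm − Rf) = 4.93% + 0.8778 × (14.14% − 4.93%) = 13.0145%
α = Rp − E[R] = 24.35% − 13.0145% = 11.3355

11.34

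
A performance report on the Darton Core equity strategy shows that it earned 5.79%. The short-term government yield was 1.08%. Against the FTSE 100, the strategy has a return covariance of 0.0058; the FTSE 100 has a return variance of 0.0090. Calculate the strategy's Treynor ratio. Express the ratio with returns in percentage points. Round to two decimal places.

β = Cov / Var = 0.0058 / 0.0090 = 0.6444
Treynor = (Rp − Rf) / β = (5.79% − 1.08%) / 0.6444 = 4.71 / 0.6444 = 7.3091

7.31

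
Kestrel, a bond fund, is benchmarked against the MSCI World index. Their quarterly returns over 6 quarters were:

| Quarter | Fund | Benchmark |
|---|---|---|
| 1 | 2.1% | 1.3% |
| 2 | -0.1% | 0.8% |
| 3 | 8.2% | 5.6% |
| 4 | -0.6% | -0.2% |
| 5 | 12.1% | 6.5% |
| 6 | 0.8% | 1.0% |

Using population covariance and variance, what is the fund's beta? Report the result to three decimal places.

r̄p = 3.7500%,  r̄m = 2.5000%
Cov = Σ(rp − r̄p)(rm − r̄m) / 6 = 11.9817
Var(rm) = Σ(rm − r̄m)² / 6 = 6.5800
β = Cov / Var = 11.9817 / 6.5800 = 1.8209

1.821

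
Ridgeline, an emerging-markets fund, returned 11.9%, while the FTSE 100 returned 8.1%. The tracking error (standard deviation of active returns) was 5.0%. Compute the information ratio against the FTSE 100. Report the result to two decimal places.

IR = (Rp − Rb) / TE = (11.9% − 8.1%) / 5.0% = 3.80% / 5.0% = 0.7600

0.76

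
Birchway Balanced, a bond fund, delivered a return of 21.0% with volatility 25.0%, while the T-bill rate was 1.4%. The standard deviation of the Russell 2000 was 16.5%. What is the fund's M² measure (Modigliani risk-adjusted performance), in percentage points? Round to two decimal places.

Sharpe = (Rp − Rf) / σp = (21.0% − 1.4%) / 25.0% = 0.7840
M² = Rf + Sharpe × σm = 1.4% + 0.7840 × 16.5% = 14.3360%

14.34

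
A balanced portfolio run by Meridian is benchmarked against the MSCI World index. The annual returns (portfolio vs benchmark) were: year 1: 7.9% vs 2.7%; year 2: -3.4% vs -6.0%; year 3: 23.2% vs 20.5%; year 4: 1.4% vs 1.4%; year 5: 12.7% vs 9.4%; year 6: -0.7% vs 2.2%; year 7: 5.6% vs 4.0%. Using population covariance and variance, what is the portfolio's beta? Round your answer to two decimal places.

1.06

r̄p = 6.6714%,  r̄m = 4.8857%
Cov = Σ(rp − r̄p)(rm − r̄m) / 7 = 61.6239
Var(rm) = Σ(rm − r̄m)² / 7 = 58.2298
β = Cov / Var = 61.6239 / 58.2298 = 1.0583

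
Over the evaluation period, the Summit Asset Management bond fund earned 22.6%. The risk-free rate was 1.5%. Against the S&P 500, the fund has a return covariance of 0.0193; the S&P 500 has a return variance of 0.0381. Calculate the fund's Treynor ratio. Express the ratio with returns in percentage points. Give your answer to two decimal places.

41.65

β = Cov / Var = 0.0193 / 0.0381 = 0.5066
Treynor = (Rp − Rf) / β = (22.6% − 1.5%) / 0.5066 = 21.10 / 0.5066 = 41.6502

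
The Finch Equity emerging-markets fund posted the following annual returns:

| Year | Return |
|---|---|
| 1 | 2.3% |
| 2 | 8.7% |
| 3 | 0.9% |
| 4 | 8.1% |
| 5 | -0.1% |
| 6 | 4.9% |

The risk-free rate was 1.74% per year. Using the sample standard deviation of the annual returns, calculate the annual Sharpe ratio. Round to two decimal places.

Mean return μ = 24.80 / 6 = 4.1333%
Σ(r − μ)² = (2.3 − 4.1333)² + (8.7 − 4.1333)² + (0.9 − 4.1333)² + … = 68.9133
σ = √[68.9133 / 5] = 3.7125%
Sharpe = (μ − rf) / σ = (4.1333 − 1.74) / 3.7125 = 2.3933 / 3.7125 = 0.6447

0.64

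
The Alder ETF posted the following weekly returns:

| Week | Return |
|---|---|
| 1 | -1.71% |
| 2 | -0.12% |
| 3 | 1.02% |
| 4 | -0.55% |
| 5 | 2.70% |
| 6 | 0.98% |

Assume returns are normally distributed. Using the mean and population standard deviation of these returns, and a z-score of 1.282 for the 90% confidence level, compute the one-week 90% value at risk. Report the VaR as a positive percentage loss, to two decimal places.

r̄ = (-1.71 − 0.12 + 1.02 − 0.55 + 2.7 + 0.98) / 6 = 0.3867%
Population σ = √[Σ(r − r̄)² / 6] = √[11.6347 / 6] = √1.9391 = 1.3925%
VaR = −(r̄ − z·σ) = −(0.3867 − 1.282 × 1.3925) = −(-1.3985) = 1.3985%

1.40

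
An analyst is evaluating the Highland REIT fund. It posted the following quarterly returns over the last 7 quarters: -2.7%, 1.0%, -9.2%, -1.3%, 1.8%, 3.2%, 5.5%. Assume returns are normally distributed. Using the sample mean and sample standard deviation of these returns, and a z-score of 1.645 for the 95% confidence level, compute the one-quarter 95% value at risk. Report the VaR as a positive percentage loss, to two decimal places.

8.13

μ = (-2.7 + 1 − 9.2 − 1.3 + 1.8 + 3.2 + 5.5) / 7 = -0.2429%
Sample σ = √[Σ(r − μ)² / 6] = √[137.9371 / 6] = √22.9895 = 4.7947%
VaR = −(μ − z·σ) = −(-0.2429 − 1.645 × 4.7947) = −(-8.1302) = 8.1302%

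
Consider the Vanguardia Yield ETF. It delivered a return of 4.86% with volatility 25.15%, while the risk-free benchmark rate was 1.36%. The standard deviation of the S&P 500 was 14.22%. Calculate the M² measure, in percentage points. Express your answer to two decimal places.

Sharpe = (Rp − Rf) / σp = (4.86% − 1.36%) / 25.15% = 0.1392
M² = Rf + Sharpe × σm = 1.36% + 0.1392 × 14.22% = 3.3394%

3.34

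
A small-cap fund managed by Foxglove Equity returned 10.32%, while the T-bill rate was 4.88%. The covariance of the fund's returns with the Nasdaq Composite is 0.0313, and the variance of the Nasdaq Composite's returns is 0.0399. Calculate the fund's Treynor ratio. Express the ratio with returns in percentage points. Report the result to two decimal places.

6.93

β = Cov / Var = 0.0313 / 0.0399 = 0.7845
Treynor = (Rp − Rf) / β = (10.32% − 4.88%) / 0.7845 = 5.44 / 0.7845 = 6.9344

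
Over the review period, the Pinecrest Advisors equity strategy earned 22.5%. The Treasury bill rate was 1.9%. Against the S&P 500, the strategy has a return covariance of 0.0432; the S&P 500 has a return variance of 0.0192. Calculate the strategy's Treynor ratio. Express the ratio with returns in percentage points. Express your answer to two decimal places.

β = Cov / Var = 0.0432 / 0.0192 = 2.2500
Treynor = (Rp − Rf) / β = (22.5% − 1.9%) / 2.2500 = 20.60 / 2.2500 = 9.1556

9.16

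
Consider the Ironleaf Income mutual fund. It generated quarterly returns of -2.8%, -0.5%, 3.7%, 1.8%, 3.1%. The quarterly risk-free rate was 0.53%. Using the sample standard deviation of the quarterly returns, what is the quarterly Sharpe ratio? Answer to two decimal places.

μ = (-2.8 − 0.5 + 3.7 + 1.8 + 3.1) / 5 = 1.0600%
Sample std dev = √[29.0120 / 4] = 2.6931%
Sharpe = (μ − rf) / σ = (1.0600 − 0.53) / 2.6931 = 0.5300 / 2.6931 = 0.1968

0.20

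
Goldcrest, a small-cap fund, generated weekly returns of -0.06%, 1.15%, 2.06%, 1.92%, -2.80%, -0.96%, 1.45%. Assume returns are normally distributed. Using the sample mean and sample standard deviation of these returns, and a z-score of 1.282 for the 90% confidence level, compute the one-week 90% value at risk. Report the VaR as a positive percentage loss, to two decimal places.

Mean return r̄ = 2.760 / 7 = 0.3943%
Σ(r − r̄)² = (-0.06 − 0.3943)² + (1.15 − 0.3943)² + (2.06 − 0.3943)² + … = 19.0320
σ = √[19.0320 / 6] = 1.7810%
VaR = −(r̄ − z·σ) = −(0.3943 − 1.282 × 1.7810) = −(-1.8889) = 1.8889%

1.89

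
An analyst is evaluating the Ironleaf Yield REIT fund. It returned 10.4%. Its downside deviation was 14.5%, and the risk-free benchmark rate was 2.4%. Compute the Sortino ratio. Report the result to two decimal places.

Sortino = (Rp − Rf) / σd = (10.4% − 2.4%) / 14.5% = 8.00% / 14.5% = 0.5517

0.55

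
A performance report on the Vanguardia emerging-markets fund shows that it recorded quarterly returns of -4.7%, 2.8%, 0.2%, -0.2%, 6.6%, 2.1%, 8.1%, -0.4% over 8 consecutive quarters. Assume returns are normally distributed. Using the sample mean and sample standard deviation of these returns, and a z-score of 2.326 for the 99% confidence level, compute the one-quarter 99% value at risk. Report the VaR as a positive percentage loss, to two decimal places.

r̄ = (-4.7 + 2.8 + 0.2 − 0.2 + 6.6 + 2.1 + 8.1 − 0.4) / 8 = 14.50 / 8 = 1.8125%
Σ(r − r̄)² = (-4.7 − 1.8125)² + (2.8 − 1.8125)² + … = 117.4688
sample σ = √(117.4688 / 7) = √16.7813 = 4.0965%
VaR = −(r̄ − z·σ) = −(1.8125 − 2.326 × 4.0965) = −(-7.7160) = 7.7160%

7.72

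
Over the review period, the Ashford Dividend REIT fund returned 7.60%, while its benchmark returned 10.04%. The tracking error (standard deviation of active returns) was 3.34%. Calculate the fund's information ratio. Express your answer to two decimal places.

IR = (Rp − Rb) / TE = (7.60% − 10.04%) / 3.34% = -2.44% / 3.34% = -0.7305

-0.73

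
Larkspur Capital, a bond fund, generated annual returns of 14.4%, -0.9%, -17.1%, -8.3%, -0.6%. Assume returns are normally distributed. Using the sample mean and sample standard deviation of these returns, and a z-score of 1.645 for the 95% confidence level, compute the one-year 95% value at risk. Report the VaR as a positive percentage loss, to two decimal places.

μ = (14.4 − 0.9 − 17.1 − 8.3 − 0.6) / 5 = -12.50 / 5 = -2.5000%
Sample std dev = √[538.5800 / 4] = 11.6037%
VaR = −(μ − z·σ) = −(-2.5000 − 1.645 × 11.6037) = −(-21.5881) = 21.5881%

21.59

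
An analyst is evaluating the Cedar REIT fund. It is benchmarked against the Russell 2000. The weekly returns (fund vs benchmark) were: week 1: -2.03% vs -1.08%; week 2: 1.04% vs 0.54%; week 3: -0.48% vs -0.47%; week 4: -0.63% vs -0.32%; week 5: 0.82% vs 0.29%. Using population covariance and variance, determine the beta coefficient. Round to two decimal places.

r̄p = -0.2560%,  r̄m = -0.2080%
Cov = Σ(rp − r̄p)(rm − r̄m) / 5 = 0.6306
Var(rm) = Σ(rm − r̄m)² / 5 = 0.3298
β = Cov / Var = 0.6306 / 0.3298 = 1.9121

1.91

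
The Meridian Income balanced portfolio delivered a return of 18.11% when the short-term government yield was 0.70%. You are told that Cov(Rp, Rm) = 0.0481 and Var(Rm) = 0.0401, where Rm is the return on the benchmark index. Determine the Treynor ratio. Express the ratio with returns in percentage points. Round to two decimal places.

14.51

β = Cov / Var = 0.0481 / 0.0401 = 1.1995
Treynor = (Rp − Rf) / β = (18.11% − 0.70%) / 1.1995 = 17.41 / 1.1995 = 14.5144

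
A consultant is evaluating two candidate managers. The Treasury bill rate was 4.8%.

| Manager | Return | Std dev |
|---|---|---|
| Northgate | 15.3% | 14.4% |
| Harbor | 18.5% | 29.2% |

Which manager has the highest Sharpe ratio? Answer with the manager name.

Northgate: Sharpe ratio = (15.3% − 4.8%) / 14.4% = 0.729
Harbor: Sharpe ratio = (18.5% − 4.8%) / 29.2% = 0.469
Highest: Northgate (0.729).

Northgate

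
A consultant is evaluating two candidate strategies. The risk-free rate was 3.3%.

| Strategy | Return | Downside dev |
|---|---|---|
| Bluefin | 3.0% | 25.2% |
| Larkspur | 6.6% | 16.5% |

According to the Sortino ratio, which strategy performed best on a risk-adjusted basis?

Larkspur

Bluefin: Sortino ratio = (3.0% − 3.3%) / 25.2% = -0.012
Larkspur: Sortino ratio = (6.6% − 3.3%) / 16.5% = 0.200
Highest: Larkspur (0.200).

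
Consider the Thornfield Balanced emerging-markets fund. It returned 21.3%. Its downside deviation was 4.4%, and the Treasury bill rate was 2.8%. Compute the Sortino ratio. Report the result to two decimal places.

4.20

Sortino = (Rp − Rf) / σd = (21.3% − 2.8%) / 4.4% = 18.50% / 4.4% = 4.2045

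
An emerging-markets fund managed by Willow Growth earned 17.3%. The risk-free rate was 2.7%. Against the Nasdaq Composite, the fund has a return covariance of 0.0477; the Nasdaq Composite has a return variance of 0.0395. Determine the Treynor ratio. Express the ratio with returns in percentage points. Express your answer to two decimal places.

β = Cov / Var = 0.0477 / 0.0395 = 1.2076
Treynor = (Rp − Rf) / β = (17.3% − 2.7%) / 1.2076 = 14.60 / 1.2076 = 12.0901

12.09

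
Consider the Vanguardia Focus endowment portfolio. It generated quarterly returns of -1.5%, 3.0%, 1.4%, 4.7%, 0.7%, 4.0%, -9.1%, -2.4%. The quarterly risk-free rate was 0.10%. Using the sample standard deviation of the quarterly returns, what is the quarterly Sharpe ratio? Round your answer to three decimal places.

r̄ = (-1.5 + 3 + 1.4 + 4.7 + 0.7 + 4 − 9.1 − 2.4) / 8 = 0.80 / 8 = 0.1000%
Σ(r − r̄)² = (-1.5 − 0.1000)² + (3 − 0.1000)² + (1.4 − 0.1000)² + … = 140.2800
σ = √[140.2800 / 7] = 4.4766%
Sharpe = (r̄ − rf) / σ = (0.1000 − 0.1) / 4.4766 = 0.0000 / 4.4766 = 0.0000

0.000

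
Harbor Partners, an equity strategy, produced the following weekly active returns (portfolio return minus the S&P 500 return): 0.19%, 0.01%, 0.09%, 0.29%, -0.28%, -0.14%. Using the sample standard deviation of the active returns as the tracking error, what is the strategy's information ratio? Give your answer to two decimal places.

μ = (0.19 + 0.01 + 0.09 + 0.29 − 0.28 − 0.14) / 6 = 0.160 / 6 = 0.0267%
Σ(r − μ)² = (0.19 − 0.0267)² + (0.01 − 0.0267)² + … = 0.2221
sample σ = √(0.2221 / 5) = √0.0444 = 0.2107%
IR = μ / tracking error = 0.0267 / 0.2107 = 0.1267

0.13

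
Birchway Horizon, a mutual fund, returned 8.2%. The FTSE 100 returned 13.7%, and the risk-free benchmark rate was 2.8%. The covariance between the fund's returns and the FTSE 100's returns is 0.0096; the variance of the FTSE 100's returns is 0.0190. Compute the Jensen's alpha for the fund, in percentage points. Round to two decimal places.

-0.11

β = Cov / Var = 0.0096 / 0.0190 = 0.5053
E[R] = Rf + β(Rm − Rf) = 2.8% + 0.5053 × (13.7% − 2.8%) = 8.3078%
α = Rp − E[R] = 8.2% − 8.3078% = -0.1078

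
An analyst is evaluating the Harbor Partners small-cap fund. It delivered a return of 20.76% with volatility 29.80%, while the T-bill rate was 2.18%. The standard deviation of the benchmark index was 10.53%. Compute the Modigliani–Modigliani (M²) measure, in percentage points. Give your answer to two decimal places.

Sharpe = (Rp − Rf) / σp = (20.76% − 2.18%) / 29.80% = 0.6235
M² = Rf + Sharpe × σm = 2.18% + 0.6235 × 10.53% = 8.7455%

8.75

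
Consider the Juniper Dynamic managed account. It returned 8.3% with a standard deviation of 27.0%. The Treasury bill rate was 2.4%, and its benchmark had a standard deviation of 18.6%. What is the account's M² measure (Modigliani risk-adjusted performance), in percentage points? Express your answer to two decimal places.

Sharpe = (Rp − Rf) / σp = (8.3% − 2.4%) / 27.0% = 0.2185
M² = Rf + Sharpe × σm = 2.4% + 0.2185 × 18.6% = 6.4641%

6.46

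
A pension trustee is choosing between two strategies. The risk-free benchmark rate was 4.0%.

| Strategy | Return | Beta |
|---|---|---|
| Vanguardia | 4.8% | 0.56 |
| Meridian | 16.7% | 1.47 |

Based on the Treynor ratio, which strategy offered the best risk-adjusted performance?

Meridian

Vanguardia: Treynor = (4.8% − 4.0%) / 0.56 = 1.429
Meridian: Treynor = (16.7% − 4.0%) / 1.47 = 8.639
Highest: Meridian (8.639).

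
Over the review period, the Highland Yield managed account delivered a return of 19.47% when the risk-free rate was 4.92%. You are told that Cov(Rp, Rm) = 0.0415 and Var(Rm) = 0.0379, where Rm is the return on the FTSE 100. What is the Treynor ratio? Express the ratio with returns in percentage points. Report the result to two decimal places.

β = Cov / Var = 0.0415 / 0.0379 = 1.0950
Treynor = (Rp − Rf) / β = (19.47% − 4.92%) / 1.0950 = 14.55 / 1.0950 = 13.2877

13.29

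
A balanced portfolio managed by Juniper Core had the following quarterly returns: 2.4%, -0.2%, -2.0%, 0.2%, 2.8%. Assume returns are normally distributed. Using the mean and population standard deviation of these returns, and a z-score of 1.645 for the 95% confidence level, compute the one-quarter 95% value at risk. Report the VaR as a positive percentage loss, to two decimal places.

Mean return μ = 3.20 / 5 = 0.6400%
Σ(r − μ)² = (2.4 − 0.6400)² + (-0.2 − 0.6400)² + … = 15.6320
population σ = √(15.6320 / 5) = √3.1264 = 1.7682%
VaR = −(μ − z·σ) = −(0.6400 − 1.645 × 1.7682) = −(-2.2687) = 2.2687%

2.27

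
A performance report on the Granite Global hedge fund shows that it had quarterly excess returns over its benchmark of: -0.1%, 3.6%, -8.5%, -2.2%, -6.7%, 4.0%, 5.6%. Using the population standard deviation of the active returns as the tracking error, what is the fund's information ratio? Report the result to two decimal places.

r̄ = (-0.1 + 3.6 − 8.5 − 2.2 − 6.7 + 4 + 5.6) / 7 = -4.30 / 7 = -0.6143%
Σ(r − r̄)² = (-0.1 − (-0.6143))² + (3.6 − (-0.6143))² + (-8.5 − (-0.6143))² + … = 179.6686
σ = √[179.6686 / 7] = 5.0663%
IR = r̄ / tracking error = -0.6143 / 5.0663 = -0.1213

-0.12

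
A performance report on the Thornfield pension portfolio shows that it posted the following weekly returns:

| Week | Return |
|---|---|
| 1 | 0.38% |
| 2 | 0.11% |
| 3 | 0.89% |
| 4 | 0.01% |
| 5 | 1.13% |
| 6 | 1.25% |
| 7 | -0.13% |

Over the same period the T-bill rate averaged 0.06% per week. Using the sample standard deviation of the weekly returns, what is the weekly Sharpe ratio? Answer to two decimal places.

r̄ = (0.38 + 0.11 + 0.89 + 0.01 + 1.13 + 1.25 − 0.13) / 7 = 0.5200%
Σ(r − r̄)² = (0.38 − 0.5200)² + (0.11 − 0.5200)² + (0.89 − 0.5200)² + … = 1.9122
sample σ = √(1.9122 / 6) = √0.3187 = 0.5645%
Sharpe = (r̄ − rf) / σ = (0.5200 − 0.06) / 0.5645 = 0.4600 / 0.5645 = 0.8149

0.81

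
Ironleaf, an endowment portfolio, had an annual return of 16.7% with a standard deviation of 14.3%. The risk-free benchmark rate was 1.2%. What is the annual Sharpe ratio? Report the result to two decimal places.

Sharpe = (Rp − Rf) / σp = (16.7% − 1.2%) / 14.3% = 15.50% / 14.3% = 1.0839

1.08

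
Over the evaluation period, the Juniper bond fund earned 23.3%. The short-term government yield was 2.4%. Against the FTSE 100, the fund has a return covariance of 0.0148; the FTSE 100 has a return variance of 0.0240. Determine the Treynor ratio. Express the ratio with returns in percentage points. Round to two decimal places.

β = Cov / Var = 0.0148 / 0.0240 = 0.6167
Treynor = (Rp − Rf) / β = (23.3% − 2.4%) / 0.6167 = 20.90 / 0.6167 = 33.8901

33.89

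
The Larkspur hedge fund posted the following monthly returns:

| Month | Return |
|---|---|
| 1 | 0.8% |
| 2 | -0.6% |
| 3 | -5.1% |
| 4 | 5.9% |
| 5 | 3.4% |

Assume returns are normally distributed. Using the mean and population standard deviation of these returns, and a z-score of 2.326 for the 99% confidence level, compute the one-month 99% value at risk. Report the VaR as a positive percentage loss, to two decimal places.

7.79

r̄ = (0.8 − 0.6 − 5.1 + 5.9 + 3.4) / 5 = 0.8800%
Σ(r − r̄)² = (0.8 − 0.8800)² + (-0.6 − 0.8800)² + … = 69.5080
σ = √[69.5080 / 5] = 3.7285%
VaR = −(r̄ − z·σ) = −(0.8800 − 2.326 × 3.7285) = −(-7.7925) = 7.7925%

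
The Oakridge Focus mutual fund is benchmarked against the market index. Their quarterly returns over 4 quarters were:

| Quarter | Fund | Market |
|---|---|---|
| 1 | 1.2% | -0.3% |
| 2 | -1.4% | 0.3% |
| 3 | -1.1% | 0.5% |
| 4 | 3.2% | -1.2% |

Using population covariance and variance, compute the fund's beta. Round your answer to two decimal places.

r̄p = 0.4750%,  r̄m = -0.1750%
Cov = Σ(rp − r̄p)(rm − r̄m) / 4 = -1.2094
Var(rm) = Σ(rm − r̄m)² / 4 = 0.4369
β = Cov / Var = -1.2094 / 0.4369 = -2.7681

-2.77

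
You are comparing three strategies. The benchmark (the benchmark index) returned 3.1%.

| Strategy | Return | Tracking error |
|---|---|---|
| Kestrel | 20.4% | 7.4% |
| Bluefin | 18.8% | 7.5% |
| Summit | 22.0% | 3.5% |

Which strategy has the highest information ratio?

Summit

Kestrel: IR = (20.4% − 3.1%) / 7.4% = 2.338
Bluefin: IR = (18.8% − 3.1%) / 7.5% = 2.093
Summit: IR = (22.0% − 3.1%) / 3.5% = 5.400
Highest: Summit (5.400).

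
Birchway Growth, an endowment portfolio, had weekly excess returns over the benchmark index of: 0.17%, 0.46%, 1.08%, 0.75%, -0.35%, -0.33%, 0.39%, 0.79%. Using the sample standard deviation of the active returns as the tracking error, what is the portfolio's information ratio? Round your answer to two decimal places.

0.71

r̄ = (0.17 + 0.46 + 1.08 + 0.75 − 0.35 − 0.33 + 0.39 + 0.79) / 8 = 2.960 / 8 = 0.3700%
Sample σ = √[Σ(r − r̄)² / 7] = √[1.8818 / 7] = √0.2688 = 0.5185%
IR = r̄ / tracking error = 0.3700 / 0.5185 = 0.7136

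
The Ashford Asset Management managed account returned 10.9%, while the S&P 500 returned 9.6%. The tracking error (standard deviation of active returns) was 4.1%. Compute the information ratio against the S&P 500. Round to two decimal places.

IR = (Rp − Rb) / TE = (10.9% − 9.6%) / 4.1% = 1.30% / 4.1% = 0.3171

0.32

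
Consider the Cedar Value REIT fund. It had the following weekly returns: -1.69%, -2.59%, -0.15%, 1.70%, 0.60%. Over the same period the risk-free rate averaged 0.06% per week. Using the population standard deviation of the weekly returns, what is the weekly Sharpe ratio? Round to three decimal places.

μ = (-1.69 − 2.59 − 0.15 + 1.7 + 0.6) / 5 = -2.130 / 5 = -0.4260%
Σ(r − μ)² = (-1.69 − (-0.4260))² + (-2.59 − (-0.4260))² + (-0.15 − (-0.4260))² + … = 11.9293
population σ = √(11.9293 / 5) = √2.3859 = 1.5446%
Sharpe = (μ − rf) / σ = (-0.4260 − 0.06) / 1.5446 = -0.4860 / 1.5446 = -0.3146

-0.315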